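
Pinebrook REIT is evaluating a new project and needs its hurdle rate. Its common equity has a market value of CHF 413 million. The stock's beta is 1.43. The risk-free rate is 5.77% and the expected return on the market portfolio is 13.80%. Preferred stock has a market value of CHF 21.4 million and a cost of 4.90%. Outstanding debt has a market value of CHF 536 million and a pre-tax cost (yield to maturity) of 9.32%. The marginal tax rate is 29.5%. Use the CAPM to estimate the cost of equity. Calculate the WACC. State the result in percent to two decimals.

11.08%

Market risk premium = 13.8% − 5.77% = 8.03%.
Cost of equity via CAPM: Re = 5.77% + 1.43 × 8.03% = 17.2529%.
Total capital V = 413 + 21.4 + 536 = 970.4.
Equity: weight = 413/970.4 = 0.4256; cost = 17.2529%.
Preferred: weight = 21.4/970.4 = 0.0221; cost = 4.9%.
Debt: weight = 536/970.4 = 0.5523; after-tax cost = 9.32% × (1 − 29.5%) = 6.5706%.
WACC = 0.4256 × 17.2529% + 0.0221 × 4.9000% + 0.5523 × 6.5706% = 11.0801%.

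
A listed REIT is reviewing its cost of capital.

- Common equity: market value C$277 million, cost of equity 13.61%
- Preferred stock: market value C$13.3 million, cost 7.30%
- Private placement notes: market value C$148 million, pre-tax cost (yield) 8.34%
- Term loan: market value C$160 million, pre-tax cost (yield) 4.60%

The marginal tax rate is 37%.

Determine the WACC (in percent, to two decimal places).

8.54%

Total capital V = 277 + 13.3 + 148 + 160 = 598.3.
Equity: weight = 277/598.3 = 0.4630; cost = 13.61%.
Preferred: weight = 13.3/598.3 = 0.0222; cost = 7.3%.
Private placement notes: weight = 148/598.3 = 0.2474; after-tax cost = 8.34% × (1 − 37%) = 5.2542%.
Term loan: weight = 160/598.3 = 0.2674; after-tax cost = 4.6% × (1 − 37%) = 2.8980%.
WACC = 0.4630 × 13.6100% + 0.0222 × 7.3000% + 0.2474 × 5.2542% + 0.2674 × 2.8980% = 8.5381%.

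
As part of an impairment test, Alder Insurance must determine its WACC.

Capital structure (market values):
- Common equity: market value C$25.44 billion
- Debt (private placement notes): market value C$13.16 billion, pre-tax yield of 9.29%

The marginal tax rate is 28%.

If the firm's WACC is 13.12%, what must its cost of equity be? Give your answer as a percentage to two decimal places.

16.45%

Total capital V = 25.44 + 13.16 = 38.6.
Equity weight = 25.44/38.6 = 0.6591.
Private placement notes weight = 13.16/38.6 = 0.3409.
Debt contribution = 0.3409 × 9.29% × (1 − 28%) = 2.2804%.
Required equity contribution = 13.12% − 2.2804% = 10.8396%.
Re = 10.8396% / 0.6591 = 16.4468%.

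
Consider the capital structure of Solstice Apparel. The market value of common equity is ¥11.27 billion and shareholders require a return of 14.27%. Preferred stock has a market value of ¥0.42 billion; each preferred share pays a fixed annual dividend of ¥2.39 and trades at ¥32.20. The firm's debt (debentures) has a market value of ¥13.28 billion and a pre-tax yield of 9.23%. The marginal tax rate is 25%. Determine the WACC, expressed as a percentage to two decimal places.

10.25%

Cost of preferred: Rp = 2.39 / 32.2 = 7.4224%.
Total capital V = 11.27 + 0.42 + 13.28 = 24.97.
Equity: weight = 11.27/24.97 = 0.4513; cost = 14.27%.
Preferred: weight = 0.42/24.97 = 0.0168; cost = 7.4224%.
Debentures: weight = 13.28/24.97 = 0.5318; after-tax cost = 9.23% × (1 − 25%) = 6.9225%.
WACC = 0.4513 × 14.2700% + 0.0168 × 7.4224% + 0.5318 × 6.9225% = 10.2471%.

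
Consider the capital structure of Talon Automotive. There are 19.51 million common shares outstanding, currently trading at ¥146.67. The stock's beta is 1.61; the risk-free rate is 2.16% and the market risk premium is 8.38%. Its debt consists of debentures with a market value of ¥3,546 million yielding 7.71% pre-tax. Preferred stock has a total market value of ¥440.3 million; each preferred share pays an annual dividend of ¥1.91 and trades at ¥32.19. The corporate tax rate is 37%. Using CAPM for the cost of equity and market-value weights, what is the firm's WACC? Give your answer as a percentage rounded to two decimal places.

9.44%

Cost of equity via CAPM: Re = 2.16% + 1.61 × 8.38% = 15.6518%.
Cost of preferred: Rp = 1.91 / 32.19 = 5.9335%.
Market value of equity E = 146.67 × 19.51m = 2861.5317m.
Total capital V = 2861.5317 + 440.3 + 3546 = 6847.8317.
Equity: weight = 2861.5317/6847.8317 = 0.4179; cost = 15.6518%.
Preferred: weight = 440.3/6847.8317 = 0.0643; cost = 5.9335%.
Debentures: weight = 3546/6847.8317 = 0.5178; after-tax cost = 7.71% × (1 − 37%) = 4.8573%.
WACC = 0.4179 × 15.6518% + 0.0643 × 5.9335% + 0.5178 × 4.8573% = 9.4372%.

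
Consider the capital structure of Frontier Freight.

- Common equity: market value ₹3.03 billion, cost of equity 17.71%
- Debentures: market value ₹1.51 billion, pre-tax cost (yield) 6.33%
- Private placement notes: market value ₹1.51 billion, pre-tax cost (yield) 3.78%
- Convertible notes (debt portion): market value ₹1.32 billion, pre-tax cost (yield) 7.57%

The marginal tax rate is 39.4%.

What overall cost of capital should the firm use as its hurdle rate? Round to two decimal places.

Total capital V = 3.03 + 1.51 + 1.51 + 1.32 = 7.37.
Equity: weight = 3.03/7.37 = 0.4111; cost = 17.71%.
Debentures: weight = 1.51/7.37 = 0.2049; after-tax cost = 6.33% × (1 − 39.4%) = 3.8360%.
Private placement notes: weight = 1.51/7.37 = 0.2049; after-tax cost = 3.78% × (1 − 39.4%) = 2.2907%.
Convertible notes (debt portion): weight = 1.32/7.37 = 0.1791; after-tax cost = 7.57% × (1 − 39.4%) = 4.5874%.
WACC = 0.4111 × 17.7100% + 0.2049 × 3.8360% + 0.2049 × 2.2907% + 0.1791 × 4.5874% = 9.3579%.

9.36%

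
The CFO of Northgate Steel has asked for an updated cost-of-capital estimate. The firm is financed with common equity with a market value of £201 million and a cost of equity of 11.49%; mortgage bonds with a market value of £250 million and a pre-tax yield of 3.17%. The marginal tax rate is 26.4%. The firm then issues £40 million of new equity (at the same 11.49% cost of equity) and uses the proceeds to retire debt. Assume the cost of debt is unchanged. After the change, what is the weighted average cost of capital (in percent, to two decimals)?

After the change:
Total capital V = 241 + 210 = 451.
Equity: weight = 241/451 = 0.5344; cost = 11.49%.
Mortgage bonds: weight = 210/451 = 0.4656; after-tax cost = 3.17% × (1 − 26.4%) = 2.3331%.
WACC = 0.5344 × 11.4900% + 0.4656 × 2.3331% = 7.2263%.

7.23%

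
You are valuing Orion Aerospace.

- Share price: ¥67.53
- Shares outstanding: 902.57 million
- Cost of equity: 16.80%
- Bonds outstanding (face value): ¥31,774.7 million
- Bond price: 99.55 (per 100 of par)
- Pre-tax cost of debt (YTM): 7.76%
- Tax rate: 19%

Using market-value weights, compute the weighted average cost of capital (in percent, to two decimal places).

Market value of equity E = 67.53 × 902.57m = 60950.5521m. Market value of debt D = 31774.7m × 99.55/100 = 31631.71385m.
Total capital V = 60950.5521 + 31631.71385 = 92582.26595.
Equity: weight = 60950.5521/92582.26595 = 0.6583; cost = 16.8%.
Bonds outstanding: weight = 31631.71385/92582.26595 = 0.3417; after-tax cost = 7.76% × (1 − 19%) = 6.2856%.
WACC = 0.6583 × 16.8000% + 0.3417 × 6.2856% = 13.2076%.

13.21%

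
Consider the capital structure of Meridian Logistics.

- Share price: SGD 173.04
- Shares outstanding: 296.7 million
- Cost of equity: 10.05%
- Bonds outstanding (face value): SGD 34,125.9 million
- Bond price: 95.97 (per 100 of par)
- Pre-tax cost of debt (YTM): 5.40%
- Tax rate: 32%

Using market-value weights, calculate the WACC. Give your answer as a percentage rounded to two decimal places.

7.57%

Market value of equity E = 173.04 × 296.7m = 51340.968m. Market value of debt D = 34125.9m × 95.97/100 = 32750.62623m.
Total capital V = 51340.968 + 32750.62623 = 84091.59423.
Equity: weight = 51340.968/84091.59423 = 0.6105; cost = 10.05%.
Bonds outstanding: weight = 32750.62623/84091.59423 = 0.3895; after-tax cost = 5.4% × (1 − 32%) = 3.6720%.
WACC = 0.6105 × 10.0500% + 0.3895 × 3.6720% = 7.5660%.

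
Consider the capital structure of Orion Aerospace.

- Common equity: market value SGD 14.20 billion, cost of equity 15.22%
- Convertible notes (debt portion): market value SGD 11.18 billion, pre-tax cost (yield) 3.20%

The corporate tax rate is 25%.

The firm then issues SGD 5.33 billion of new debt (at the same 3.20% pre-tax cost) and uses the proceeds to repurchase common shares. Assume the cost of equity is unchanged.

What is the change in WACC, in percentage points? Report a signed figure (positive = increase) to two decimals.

Current WACC:
Total capital V = 14.2 + 11.18 = 25.38.
Equity: weight = 14.2/25.38 = 0.5595; cost = 15.22%.
Convertible notes (debt portion): weight = 11.18/25.38 = 0.4405; after-tax cost = 3.2% × (1 − 25%) = 2.4000%.
WACC = 0.5595 × 15.2200% + 0.4405 × 2.4000% = 9.5727%.
After the change:
Total capital V = 8.87 + 16.51 = 25.38.
Equity: weight = 8.87/25.38 = 0.3495; cost = 15.22%.
Convertible notes (debt portion): weight = 16.51/25.38 = 0.6505; after-tax cost = 3.2% × (1 − 25%) = 2.4000%.
WACC = 0.3495 × 15.2200% + 0.6505 × 2.4000% = 6.8804%.
Change in WACC = 6.8804% − 9.5727% = -2.6923 pp.

-2.69 pp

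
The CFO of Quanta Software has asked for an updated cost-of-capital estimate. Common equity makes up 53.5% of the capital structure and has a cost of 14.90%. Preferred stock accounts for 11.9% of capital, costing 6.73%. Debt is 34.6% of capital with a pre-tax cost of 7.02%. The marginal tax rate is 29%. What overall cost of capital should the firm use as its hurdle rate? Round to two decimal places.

After-tax cost of debt = 7.02% × (1 − 29%) = 4.9842%.
WACC = 0.535 × 14.9000% + 0.119 × 6.7300% + 0.346 × 4.9842% = 10.4969%.

10.50%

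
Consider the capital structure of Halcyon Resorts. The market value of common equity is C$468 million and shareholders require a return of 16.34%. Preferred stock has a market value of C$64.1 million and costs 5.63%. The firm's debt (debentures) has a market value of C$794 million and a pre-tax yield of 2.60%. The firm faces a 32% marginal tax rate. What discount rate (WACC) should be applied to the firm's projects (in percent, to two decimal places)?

7.10%

Total capital V = 468 + 64.1 + 794 = 1326.1.
Equity: weight = 468/1326.1 = 0.3529; cost = 16.34%.
Preferred: weight = 64.1/1326.1 = 0.0483; cost = 5.63%.
Debentures: weight = 794/1326.1 = 0.5987; after-tax cost = 2.6% × (1 − 32%) = 1.7680%.
WACC = 0.3529 × 16.3400% + 0.0483 × 5.6300% + 0.5987 × 1.7680% = 7.0973%.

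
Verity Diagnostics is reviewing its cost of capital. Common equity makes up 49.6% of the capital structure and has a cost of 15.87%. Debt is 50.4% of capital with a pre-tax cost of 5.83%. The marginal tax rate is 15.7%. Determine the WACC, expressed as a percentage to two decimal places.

10.35%

After-tax cost of debt = 5.83% × (1 − 15.7%) = 4.9147%.
WACC = 0.496 × 15.8700% + 0.504 × 4.9147% = 10.3485%.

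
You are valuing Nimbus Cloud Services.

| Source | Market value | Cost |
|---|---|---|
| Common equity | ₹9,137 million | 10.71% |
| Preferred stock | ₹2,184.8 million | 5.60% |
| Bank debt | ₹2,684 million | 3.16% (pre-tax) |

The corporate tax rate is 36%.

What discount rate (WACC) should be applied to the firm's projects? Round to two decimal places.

Total capital V = 9137 + 2184.8 + 2684 = 14005.8.
Equity: weight = 9137/14005.8 = 0.6524; cost = 10.71%.
Preferred: weight = 2184.8/14005.8 = 0.1560; cost = 5.6%.
Bank debt: weight = 2684/14005.8 = 0.1916; after-tax cost = 3.16% × (1 − 36%) = 2.0224%.
WACC = 0.6524 × 10.7100% + 0.1560 × 5.6000% + 0.1916 × 2.0224% = 8.2480%.

8.25%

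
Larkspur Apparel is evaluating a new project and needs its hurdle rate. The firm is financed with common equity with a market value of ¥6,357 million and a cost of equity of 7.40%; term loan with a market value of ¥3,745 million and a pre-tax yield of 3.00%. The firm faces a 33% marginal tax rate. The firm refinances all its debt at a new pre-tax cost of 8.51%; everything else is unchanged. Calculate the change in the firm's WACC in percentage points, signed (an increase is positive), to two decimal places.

+1.37 pp

Current WACC:
Total capital V = 6357 + 3745 = 10102.
Equity: weight = 6357/10102 = 0.6293; cost = 7.4%.
Term loan: weight = 3745/10102 = 0.3707; after-tax cost = 3% × (1 − 33%) = 2.0100%.
WACC = 0.6293 × 7.4000% + 0.3707 × 2.0100% = 5.4018%.
After the change:
Total capital V = 6357 + 3745 = 10102.
Equity: weight = 6357/10102 = 0.6293; cost = 7.4%.
Term loan: weight = 3745/10102 = 0.3707; after-tax cost = 8.51% × (1 − 33%) = 5.7017%.
WACC = 0.6293 × 7.4000% + 0.3707 × 5.7017% = 6.7704%.
Change in WACC = 6.7704% − 5.4018% = 1.3686 pp.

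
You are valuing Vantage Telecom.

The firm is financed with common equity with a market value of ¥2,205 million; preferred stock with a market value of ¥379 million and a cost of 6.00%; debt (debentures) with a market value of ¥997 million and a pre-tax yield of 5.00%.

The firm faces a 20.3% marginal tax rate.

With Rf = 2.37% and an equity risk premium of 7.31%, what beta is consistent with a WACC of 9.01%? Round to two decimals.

1.29

Total capital V = 2205 + 379 + 997 = 3581.
Equity weight = 2205/3581 = 0.6157.
Preferred weight = 379/3581 = 0.1058.
Debentures weight = 997/3581 = 0.2784.
Debt contribution = 0.2784 × 5% × (1 − 20.3%) = 1.1095%.
Preferred contribution = 0.1058 × 6% = 0.6350%.
Required equity contribution = 9.01% − 1.7445% = 7.2655%  ⇒  Re = 11.7994%.
CAPM: 11.7994% = 2.37% + β × 7.31%  ⇒  β = 1.2899.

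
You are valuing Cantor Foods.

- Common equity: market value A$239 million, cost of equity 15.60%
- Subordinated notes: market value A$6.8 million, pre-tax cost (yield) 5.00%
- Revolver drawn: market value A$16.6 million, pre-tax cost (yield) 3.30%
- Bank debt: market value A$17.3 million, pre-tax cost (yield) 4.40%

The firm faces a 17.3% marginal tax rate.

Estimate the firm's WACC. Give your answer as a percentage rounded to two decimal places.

Total capital V = 239 + 6.8 + 16.6 + 17.3 = 279.7.
Equity: weight = 239/279.7 = 0.8545; cost = 15.6%.
Subordinated notes: weight = 6.8/279.7 = 0.0243; after-tax cost = 5% × (1 − 17.3%) = 4.1350%.
Revolver drawn: weight = 16.6/279.7 = 0.0593; after-tax cost = 3.3% × (1 − 17.3%) = 2.7291%.
Bank debt: weight = 17.3/279.7 = 0.0619; after-tax cost = 4.4% × (1 − 17.3%) = 3.6388%.
WACC = 0.8545 × 15.6000% + 0.0243 × 4.1350% + 0.0593 × 2.7291% + 0.0619 × 3.6388% = 13.8176%.

13.82%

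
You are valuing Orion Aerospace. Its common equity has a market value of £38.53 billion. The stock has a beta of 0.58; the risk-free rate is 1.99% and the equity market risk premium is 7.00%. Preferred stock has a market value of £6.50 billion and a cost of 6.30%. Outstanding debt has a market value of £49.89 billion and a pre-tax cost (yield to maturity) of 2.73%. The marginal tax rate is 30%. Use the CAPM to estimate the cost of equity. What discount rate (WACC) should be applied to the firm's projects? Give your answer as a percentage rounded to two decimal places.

Cost of equity via CAPM: Re = 1.99% + 0.58 × 7.0% = 6.0500%.
Total capital V = 38.53 + 6.5 + 49.89 = 94.92.
Equity: weight = 38.53/94.92 = 0.4059; cost = 6.05%.
Preferred: weight = 6.5/94.92 = 0.0685; cost = 6.3%.
Debt: weight = 49.89/94.92 = 0.5256; after-tax cost = 2.73% × (1 − 30%) = 1.9110%.
WACC = 0.4059 × 6.0500% + 0.0685 × 6.3000% + 0.5256 × 1.9110% = 3.8917%.

3.89%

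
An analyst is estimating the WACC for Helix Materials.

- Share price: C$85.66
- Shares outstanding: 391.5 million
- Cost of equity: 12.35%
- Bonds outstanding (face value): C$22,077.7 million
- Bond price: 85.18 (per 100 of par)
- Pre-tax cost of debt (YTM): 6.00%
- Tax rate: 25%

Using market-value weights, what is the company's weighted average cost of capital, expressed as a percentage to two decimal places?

9.53%

Market value of equity E = 85.66 × 391.5m = 33535.89m. Market value of debt D = 22077.7m × 85.18/100 = 18805.78486m.
Total capital V = 33535.89 + 18805.78486 = 52341.67486.
Equity: weight = 33535.89/52341.67486 = 0.6407; cost = 12.35%.
Bonds outstanding: weight = 18805.78486/52341.67486 = 0.3593; after-tax cost = 6% × (1 − 25%) = 4.5000%.
WACC = 0.6407 × 12.3500% + 0.3593 × 4.5000% = 9.5296%.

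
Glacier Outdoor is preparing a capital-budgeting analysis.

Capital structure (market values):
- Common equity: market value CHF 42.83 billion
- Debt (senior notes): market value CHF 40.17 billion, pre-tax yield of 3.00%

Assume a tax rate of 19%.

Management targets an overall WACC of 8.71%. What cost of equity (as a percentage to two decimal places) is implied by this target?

Total capital V = 42.83 + 40.17 = 83.
Equity weight = 42.83/83 = 0.5160.
Senior notes weight = 40.17/83 = 0.4840.
Debt contribution = 0.4840 × 3% × (1 − 19%) = 1.1761%.
Required equity contribution = 8.71% − 1.1761% = 7.5339%.
Re = 7.5339% / 0.5160 = 14.6000%.

14.60%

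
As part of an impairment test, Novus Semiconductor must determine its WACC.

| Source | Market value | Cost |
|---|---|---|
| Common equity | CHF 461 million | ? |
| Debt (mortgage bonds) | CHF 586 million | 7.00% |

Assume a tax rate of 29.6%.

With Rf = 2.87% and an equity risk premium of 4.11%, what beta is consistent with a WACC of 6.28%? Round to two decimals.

1.25

Total capital V = 461 + 586 = 1047.
Equity weight = 461/1047 = 0.4403.
Mortgage bonds weight = 586/1047 = 0.5597.
Debt contribution = 0.5597 × 7% × (1 − 29.6%) = 2.7582%.
Required equity contribution = 6.28% − 2.7582% = 3.5218%  ⇒  Re = 7.9986%.
CAPM: 7.9986% = 2.87% + β × 4.11%  ⇒  β = 1.2478.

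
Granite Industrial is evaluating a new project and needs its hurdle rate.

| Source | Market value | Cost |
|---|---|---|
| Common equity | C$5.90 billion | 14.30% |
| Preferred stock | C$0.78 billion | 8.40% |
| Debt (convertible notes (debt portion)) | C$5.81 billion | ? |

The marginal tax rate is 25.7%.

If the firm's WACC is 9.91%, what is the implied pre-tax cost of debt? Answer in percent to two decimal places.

7.61%

Total capital V = 5.9 + 0.78 + 5.81 = 12.49.
Equity weight = 5.9/12.49 = 0.4724.
Preferred weight = 0.78/12.49 = 0.0624.
Convertible notes (debt portion) weight = 5.81/12.49 = 0.4652.
Equity contribution = 0.4724 × 14.3% = 6.7550%.
Preferred contribution = 0.0624 × 8.4% = 0.5246%.
Remaining for debt = 9.91% − 7.2796% = 2.6304%.
Rd × (1 − 25.7%) × 0.4652 = 2.6304%  ⇒  Rd = 7.6107%.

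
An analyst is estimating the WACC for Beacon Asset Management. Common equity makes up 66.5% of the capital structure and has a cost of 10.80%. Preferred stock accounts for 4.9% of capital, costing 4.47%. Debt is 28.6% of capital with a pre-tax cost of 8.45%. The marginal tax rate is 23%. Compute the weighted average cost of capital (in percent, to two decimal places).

After-tax cost of debt = 8.45% × (1 − 23%) = 6.5065%.
WACC = 0.665 × 10.8000% + 0.049 × 4.4700% + 0.286 × 6.5065% = 9.2619%.

9.26%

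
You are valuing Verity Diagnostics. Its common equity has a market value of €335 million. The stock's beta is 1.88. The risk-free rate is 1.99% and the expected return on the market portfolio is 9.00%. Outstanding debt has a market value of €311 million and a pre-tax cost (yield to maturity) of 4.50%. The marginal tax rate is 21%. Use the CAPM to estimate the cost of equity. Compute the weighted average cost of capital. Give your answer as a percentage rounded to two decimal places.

9.58%

Market risk premium = 9.0% − 1.99% = 7.01%.
Cost of equity via CAPM: Re = 1.99% + 1.88 × 7.01% = 15.1688%.
Total capital V = 335 + 311 = 646.
Equity: weight = 335/646 = 0.5186; cost = 15.1688%.
Debt: weight = 311/646 = 0.4814; after-tax cost = 4.5% × (1 − 21%) = 3.5550%.
WACC = 0.5186 × 15.1688% + 0.4814 × 3.5550% = 9.5776%.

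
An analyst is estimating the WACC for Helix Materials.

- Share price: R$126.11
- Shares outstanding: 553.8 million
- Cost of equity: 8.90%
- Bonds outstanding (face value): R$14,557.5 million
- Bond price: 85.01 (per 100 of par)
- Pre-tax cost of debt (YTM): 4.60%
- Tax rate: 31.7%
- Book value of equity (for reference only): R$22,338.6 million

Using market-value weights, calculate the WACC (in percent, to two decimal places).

8.03%

Market value of equity E = 126.11 × 553.8m = 69839.718m. Market value of debt D = 14557.5m × 85.01/100 = 12375.33075m.
Total capital V = 69839.718 + 12375.33075 = 82215.04875.
Equity: weight = 69839.718/82215.04875 = 0.8495; cost = 8.9%.
Bonds outstanding: weight = 12375.33075/82215.04875 = 0.1505; after-tax cost = 4.6% × (1 − 31.7%) = 3.1418%.
WACC = 0.8495 × 8.9000% + 0.1505 × 3.1418% = 8.0333%.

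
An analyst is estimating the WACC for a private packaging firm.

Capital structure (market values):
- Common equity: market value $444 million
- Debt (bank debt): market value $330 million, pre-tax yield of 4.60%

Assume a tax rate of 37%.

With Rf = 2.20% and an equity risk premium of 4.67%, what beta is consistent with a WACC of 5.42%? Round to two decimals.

1.09

Total capital V = 444 + 330 = 774.
Equity weight = 444/774 = 0.5736.
Bank debt weight = 330/774 = 0.4264.
Debt contribution = 0.4264 × 4.6% × (1 − 37%) = 1.2356%.
Required equity contribution = 5.42% − 1.2356% = 4.1844%  ⇒  Re = 7.2945%.
CAPM: 7.2945% = 2.2% + β × 4.67%  ⇒  β = 1.0909.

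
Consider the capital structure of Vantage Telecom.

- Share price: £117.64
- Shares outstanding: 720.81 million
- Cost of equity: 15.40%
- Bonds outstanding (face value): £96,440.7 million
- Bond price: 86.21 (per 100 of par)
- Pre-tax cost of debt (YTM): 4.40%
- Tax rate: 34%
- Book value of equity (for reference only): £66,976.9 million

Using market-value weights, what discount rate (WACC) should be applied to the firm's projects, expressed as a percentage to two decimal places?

Market value of equity E = 117.64 × 720.81m = 84796.0884m. Market value of debt D = 96440.7m × 86.21/100 = 83141.52747m.
Total capital V = 84796.0884 + 83141.52747 = 167937.61587.
Equity: weight = 84796.0884/167937.61587 = 0.5049; cost = 15.4%.
Bonds outstanding: weight = 83141.52747/167937.61587 = 0.4951; after-tax cost = 4.4% × (1 − 34%) = 2.9040%.
WACC = 0.5049 × 15.4000% + 0.4951 × 2.9040% = 9.2136%.

9.21%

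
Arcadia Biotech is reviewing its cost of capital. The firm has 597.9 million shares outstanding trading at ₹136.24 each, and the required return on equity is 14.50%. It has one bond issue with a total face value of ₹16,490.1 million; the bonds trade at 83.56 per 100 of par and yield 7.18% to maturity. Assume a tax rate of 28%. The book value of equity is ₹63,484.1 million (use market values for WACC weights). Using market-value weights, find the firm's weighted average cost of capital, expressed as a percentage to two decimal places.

13.15%

Market value of equity E = 136.24 × 597.9m = 81457.896m. Market value of debt D = 16490.1m × 83.56/100 = 13779.12756m.
Total capital V = 81457.896 + 13779.12756 = 95237.02356.
Equity: weight = 81457.896/95237.02356 = 0.8553; cost = 14.5%.
Bonds outstanding: weight = 13779.12756/95237.02356 = 0.1447; after-tax cost = 7.18% × (1 − 28%) = 5.1696%.
WACC = 0.8553 × 14.5000% + 0.1447 × 5.1696% = 13.1501%.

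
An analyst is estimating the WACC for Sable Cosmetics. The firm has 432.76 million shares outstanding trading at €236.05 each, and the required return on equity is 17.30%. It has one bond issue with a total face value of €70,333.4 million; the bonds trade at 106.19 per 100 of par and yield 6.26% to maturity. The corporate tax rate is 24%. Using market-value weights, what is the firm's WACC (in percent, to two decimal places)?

Market value of equity E = 236.05 × 432.76m = 102152.998m. Market value of debt D = 70333.4m × 106.19/100 = 74687.03746m.
Total capital V = 102152.998 + 74687.03746 = 176840.03546.
Equity: weight = 102152.998/176840.03546 = 0.5777; cost = 17.3%.
Bonds outstanding: weight = 74687.03746/176840.03546 = 0.4223; after-tax cost = 6.26% × (1 − 24%) = 4.7576%.
WACC = 0.5777 × 17.3000% + 0.4223 × 4.7576% = 12.0028%.

12.00%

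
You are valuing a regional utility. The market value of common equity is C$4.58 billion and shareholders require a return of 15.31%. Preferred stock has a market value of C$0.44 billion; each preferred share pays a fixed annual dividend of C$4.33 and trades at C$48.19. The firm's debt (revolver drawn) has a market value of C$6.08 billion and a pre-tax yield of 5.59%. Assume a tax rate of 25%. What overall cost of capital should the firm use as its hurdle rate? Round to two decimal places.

Cost of preferred: Rp = 4.33 / 48.19 = 8.9853%.
Total capital V = 4.58 + 0.44 + 6.08 = 11.1.
Equity: weight = 4.58/11.1 = 0.4126; cost = 15.31%.
Preferred: weight = 0.44/11.1 = 0.0396; cost = 8.9853%.
Revolver drawn: weight = 6.08/11.1 = 0.5477; after-tax cost = 5.59% × (1 − 25%) = 4.1925%.
WACC = 0.4126 × 15.3100% + 0.0396 × 8.9853% + 0.5477 × 4.1925% = 8.9697%.

8.97%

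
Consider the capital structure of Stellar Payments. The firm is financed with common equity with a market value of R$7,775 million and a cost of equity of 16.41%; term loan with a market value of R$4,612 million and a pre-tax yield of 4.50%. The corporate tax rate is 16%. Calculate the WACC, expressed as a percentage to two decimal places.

Total capital V = 7775 + 4612 = 12387.
Equity: weight = 7775/12387 = 0.6277; cost = 16.41%.
Term loan: weight = 4612/12387 = 0.3723; after-tax cost = 4.5% × (1 − 16%) = 3.7800%.
WACC = 0.6277 × 16.4100% + 0.3723 × 3.7800% = 11.7075%.

11.71%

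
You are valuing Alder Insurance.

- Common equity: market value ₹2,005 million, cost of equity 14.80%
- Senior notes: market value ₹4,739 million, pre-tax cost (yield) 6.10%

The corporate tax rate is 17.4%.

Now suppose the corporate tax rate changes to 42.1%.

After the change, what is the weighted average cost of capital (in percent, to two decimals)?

After the change:
Total capital V = 2005 + 4739 = 6744.
Equity: weight = 2005/6744 = 0.2973; cost = 14.8%.
Senior notes: weight = 4739/6744 = 0.7027; after-tax cost = 6.1% × (1 − 42.1%) = 3.5319%.
WACC = 0.2973 × 14.8000% + 0.7027 × 3.5319% = 6.8819%.

6.88%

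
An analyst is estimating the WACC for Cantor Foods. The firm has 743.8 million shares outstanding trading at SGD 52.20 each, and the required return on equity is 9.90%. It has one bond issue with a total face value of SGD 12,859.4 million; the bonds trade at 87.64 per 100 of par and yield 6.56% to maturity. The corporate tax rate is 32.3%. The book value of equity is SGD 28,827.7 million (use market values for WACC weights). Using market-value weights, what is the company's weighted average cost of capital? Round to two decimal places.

Market value of equity E = 52.2 × 743.8m = 38826.36m. Market value of debt D = 12859.4m × 87.64/100 = 11269.97816m.
Total capital V = 38826.36 + 11269.97816 = 50096.33816.
Equity: weight = 38826.36/50096.33816 = 0.7750; cost = 9.9%.
Bonds outstanding: weight = 11269.97816/50096.33816 = 0.2250; after-tax cost = 6.56% × (1 − 32.3%) = 4.4411%.
WACC = 0.7750 × 9.9000% + 0.2250 × 4.4411% = 8.6719%.

8.67%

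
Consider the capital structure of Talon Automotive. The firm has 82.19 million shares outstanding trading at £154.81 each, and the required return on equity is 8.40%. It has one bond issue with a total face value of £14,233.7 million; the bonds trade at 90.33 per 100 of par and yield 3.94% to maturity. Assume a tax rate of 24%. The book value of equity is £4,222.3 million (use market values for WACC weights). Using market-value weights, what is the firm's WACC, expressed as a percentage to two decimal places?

Market value of equity E = 154.81 × 82.19m = 12723.8339m. Market value of debt D = 14233.7m × 90.33/100 = 12857.30121m.
Total capital V = 12723.8339 + 12857.30121 = 25581.13511.
Equity: weight = 12723.8339/25581.13511 = 0.4974; cost = 8.4%.
Bonds outstanding: weight = 12857.30121/25581.13511 = 0.5026; after-tax cost = 3.94% × (1 − 24%) = 2.9944%.
WACC = 0.4974 × 8.4000% + 0.5026 × 2.9944% = 5.6831%.

5.68%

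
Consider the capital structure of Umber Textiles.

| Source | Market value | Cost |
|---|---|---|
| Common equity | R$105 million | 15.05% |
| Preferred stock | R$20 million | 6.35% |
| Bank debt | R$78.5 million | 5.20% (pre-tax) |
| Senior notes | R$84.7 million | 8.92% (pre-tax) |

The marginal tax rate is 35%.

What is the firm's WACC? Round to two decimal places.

Total capital V = 105 + 20 + 78.5 + 84.7 = 288.2.
Equity: weight = 105/288.2 = 0.3643; cost = 15.05%.
Preferred: weight = 20/288.2 = 0.0694; cost = 6.35%.
Bank debt: weight = 78.5/288.2 = 0.2724; after-tax cost = 5.2% × (1 − 35%) = 3.3800%.
Senior notes: weight = 84.7/288.2 = 0.2939; after-tax cost = 8.92% × (1 − 35%) = 5.7980%.
WACC = 0.3643 × 15.0500% + 0.0694 × 6.3500% + 0.2724 × 3.3800% + 0.2939 × 5.7980% = 8.5485%.

8.55%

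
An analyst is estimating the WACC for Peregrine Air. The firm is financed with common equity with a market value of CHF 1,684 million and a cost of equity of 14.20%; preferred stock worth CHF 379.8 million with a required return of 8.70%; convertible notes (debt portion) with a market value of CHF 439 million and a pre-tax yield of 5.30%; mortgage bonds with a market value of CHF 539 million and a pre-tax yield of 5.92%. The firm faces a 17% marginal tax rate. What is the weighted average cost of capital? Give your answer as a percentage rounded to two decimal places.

Total capital V = 1684 + 379.8 + 439 + 539 = 3041.8.
Equity: weight = 1684/3041.8 = 0.5536; cost = 14.2%.
Preferred: weight = 379.8/3041.8 = 0.1249; cost = 8.7%.
Convertible notes (debt portion): weight = 439/3041.8 = 0.1443; after-tax cost = 5.3% × (1 − 17%) = 4.3990%.
Mortgage bonds: weight = 539/3041.8 = 0.1772; after-tax cost = 5.92% × (1 − 17%) = 4.9136%.
WACC = 0.5536 × 14.2000% + 0.1249 × 8.7000% + 0.1443 × 4.3990% + 0.1772 × 4.9136% = 10.4532%.

10.45%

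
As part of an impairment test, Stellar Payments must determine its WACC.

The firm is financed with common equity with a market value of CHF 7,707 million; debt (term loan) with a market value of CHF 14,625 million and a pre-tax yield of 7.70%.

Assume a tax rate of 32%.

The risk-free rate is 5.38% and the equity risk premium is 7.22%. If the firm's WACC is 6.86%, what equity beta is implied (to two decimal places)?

Total capital V = 7707 + 14625 = 22332.
Equity weight = 7707/22332 = 0.3451.
Term loan weight = 14625/22332 = 0.6549.
Debt contribution = 0.6549 × 7.7% × (1 − 32%) = 3.4290%.
Required equity contribution = 6.86% − 3.4290% = 3.4310%  ⇒  Re = 9.9417%.
CAPM: 9.9417% = 5.38% + β × 7.22%  ⇒  β = 0.6318.

0.63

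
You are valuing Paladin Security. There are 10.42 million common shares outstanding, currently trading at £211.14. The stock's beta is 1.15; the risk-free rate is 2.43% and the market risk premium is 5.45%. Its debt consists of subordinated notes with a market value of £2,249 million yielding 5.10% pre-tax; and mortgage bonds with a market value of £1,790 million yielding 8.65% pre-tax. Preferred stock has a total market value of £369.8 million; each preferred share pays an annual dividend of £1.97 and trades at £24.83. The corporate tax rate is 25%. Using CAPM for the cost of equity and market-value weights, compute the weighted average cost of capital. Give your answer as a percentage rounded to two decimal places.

6.40%

Cost of equity via CAPM: Re = 2.43% + 1.15 × 5.45% = 8.6975%.
Cost of preferred: Rp = 1.97 / 24.83 = 7.9340%.
Market value of equity E = 211.14 × 10.42m = 2200.0788m.
Total capital V = 2200.0788 + 369.8 + 2249 + 1790 = 6608.8788.
Equity: weight = 2200.0788/6608.8788 = 0.3329; cost = 8.6975%.
Preferred: weight = 369.8/6608.8788 = 0.0560; cost = 7.934%.
Subordinated notes: weight = 2249/6608.8788 = 0.3403; after-tax cost = 5.1% × (1 − 25%) = 3.8250%.
Mortgage bonds: weight = 1790/6608.8788 = 0.2708; after-tax cost = 8.65% × (1 − 25%) = 6.4875%.
WACC = 0.3329 × 8.6975% + 0.0560 × 7.9340% + 0.3403 × 3.8250% + 0.2708 × 6.4875% = 6.3981%.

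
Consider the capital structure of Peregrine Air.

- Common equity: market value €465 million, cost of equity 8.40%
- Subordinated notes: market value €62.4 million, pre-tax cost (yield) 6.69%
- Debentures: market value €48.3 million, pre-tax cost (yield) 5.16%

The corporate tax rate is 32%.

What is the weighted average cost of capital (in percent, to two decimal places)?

Total capital V = 465 + 62.4 + 48.3 = 575.7.
Equity: weight = 465/575.7 = 0.8077; cost = 8.4%.
Subordinated notes: weight = 62.4/575.7 = 0.1084; after-tax cost = 6.69% × (1 − 32%) = 4.5492%.
Debentures: weight = 48.3/575.7 = 0.0839; after-tax cost = 5.16% × (1 − 32%) = 3.5088%.
WACC = 0.8077 × 8.4000% + 0.1084 × 4.5492% + 0.0839 × 3.5088% = 7.5723%.

7.57%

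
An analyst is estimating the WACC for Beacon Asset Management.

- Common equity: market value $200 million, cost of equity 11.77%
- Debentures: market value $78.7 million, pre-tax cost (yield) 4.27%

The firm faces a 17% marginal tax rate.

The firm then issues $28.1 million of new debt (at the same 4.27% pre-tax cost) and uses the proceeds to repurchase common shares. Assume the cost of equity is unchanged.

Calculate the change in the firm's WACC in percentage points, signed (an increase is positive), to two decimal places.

-0.83 pp

Current WACC:
Total capital V = 200 + 78.7 = 278.7.
Equity: weight = 200/278.7 = 0.7176; cost = 11.77%.
Debentures: weight = 78.7/278.7 = 0.2824; after-tax cost = 4.27% × (1 − 17%) = 3.5441%.
WACC = 0.7176 × 11.7700% + 0.2824 × 3.5441% = 9.4471%.
After the change:
Total capital V = 171.9 + 106.8 = 278.7.
Equity: weight = 171.9/278.7 = 0.6168; cost = 11.77%.
Debentures: weight = 106.8/278.7 = 0.3832; after-tax cost = 4.27% × (1 − 17%) = 3.5441%.
WACC = 0.6168 × 11.7700% + 0.3832 × 3.5441% = 8.6178%.
Change in WACC = 8.6178% − 9.4471% = -0.8294 pp.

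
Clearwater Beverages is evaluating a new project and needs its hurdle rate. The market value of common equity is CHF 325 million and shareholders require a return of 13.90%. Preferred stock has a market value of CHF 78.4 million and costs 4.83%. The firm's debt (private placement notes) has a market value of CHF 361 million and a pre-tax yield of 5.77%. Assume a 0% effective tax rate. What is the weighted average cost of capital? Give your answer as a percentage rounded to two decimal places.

Total capital V = 325 + 78.4 + 361 = 764.4.
Equity: weight = 325/764.4 = 0.4252; cost = 13.9%.
Preferred: weight = 78.4/764.4 = 0.1026; cost = 4.83%.
Private placement notes: weight = 361/764.4 = 0.4723; after-tax cost = 5.77% × (1 − 0%) = 5.7700%.
WACC = 0.4252 × 13.9000% + 0.1026 × 4.8300% + 0.4723 × 5.7700% = 9.1302%.

9.13%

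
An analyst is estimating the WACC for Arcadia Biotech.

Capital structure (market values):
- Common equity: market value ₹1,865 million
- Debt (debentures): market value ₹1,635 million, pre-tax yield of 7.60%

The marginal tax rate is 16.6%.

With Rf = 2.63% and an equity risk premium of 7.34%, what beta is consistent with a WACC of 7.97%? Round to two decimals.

0.92

Total capital V = 1865 + 1635 = 3500.
Equity weight = 1865/3500 = 0.5329.
Debentures weight = 1635/3500 = 0.4671.
Debt contribution = 0.4671 × 7.6% × (1 − 16.6%) = 2.9609%.
Required equity contribution = 7.97% − 2.9609% = 5.0091%  ⇒  Re = 9.4004%.
CAPM: 9.4004% = 2.63% + β × 7.34%  ⇒  β = 0.9224.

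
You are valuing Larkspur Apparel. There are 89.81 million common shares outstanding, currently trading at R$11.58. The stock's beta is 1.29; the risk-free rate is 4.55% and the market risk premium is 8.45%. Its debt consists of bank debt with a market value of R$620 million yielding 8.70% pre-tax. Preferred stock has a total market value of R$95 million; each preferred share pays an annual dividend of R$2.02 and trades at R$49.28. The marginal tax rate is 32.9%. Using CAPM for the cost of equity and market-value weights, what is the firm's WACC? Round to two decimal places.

11.44%

Cost of equity via CAPM: Re = 4.55% + 1.29 × 8.45% = 15.4505%.
Cost of preferred: Rp = 2.02 / 49.28 = 4.0990%.
Market value of equity E = 11.58 × 89.81m = 1039.9998m.
Total capital V = 1039.9998 + 95 + 620 = 1754.9998.
Equity: weight = 1039.9998/1754.9998 = 0.5926; cost = 15.4505%.
Preferred: weight = 95/1754.9998 = 0.0541; cost = 4.099%.
Bank debt: weight = 620/1754.9998 = 0.3533; after-tax cost = 8.7% × (1 − 32.9%) = 5.8377%.
WACC = 0.5926 × 15.4505% + 0.0541 × 4.0990% + 0.3533 × 5.8377% = 11.4401%.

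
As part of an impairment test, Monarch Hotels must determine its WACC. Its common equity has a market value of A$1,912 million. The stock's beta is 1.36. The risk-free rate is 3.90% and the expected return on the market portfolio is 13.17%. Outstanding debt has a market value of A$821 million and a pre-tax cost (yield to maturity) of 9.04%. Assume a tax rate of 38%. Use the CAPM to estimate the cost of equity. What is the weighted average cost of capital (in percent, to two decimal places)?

13.23%

Market risk premium = 13.17% − 3.9% = 9.27%.
Cost of equity via CAPM: Re = 3.9% + 1.36 × 9.27% = 16.5072%.
Total capital V = 1912 + 821 = 2733.
Equity: weight = 1912/2733 = 0.6996; cost = 16.5072%.
Debt: weight = 821/2733 = 0.3004; after-tax cost = 9.04% × (1 − 38%) = 5.6048%.
WACC = 0.6996 × 16.5072% + 0.3004 × 5.6048% = 13.2321%.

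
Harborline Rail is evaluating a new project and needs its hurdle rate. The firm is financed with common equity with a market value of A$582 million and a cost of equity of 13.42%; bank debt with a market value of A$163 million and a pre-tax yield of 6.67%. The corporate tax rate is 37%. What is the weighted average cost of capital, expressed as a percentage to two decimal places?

Total capital V = 582 + 163 = 745.
Equity: weight = 582/745 = 0.7812; cost = 13.42%.
Bank debt: weight = 163/745 = 0.2188; after-tax cost = 6.67% × (1 − 37%) = 4.2021%.
WACC = 0.7812 × 13.4200% + 0.2188 × 4.2021% = 11.4032%.

11.40%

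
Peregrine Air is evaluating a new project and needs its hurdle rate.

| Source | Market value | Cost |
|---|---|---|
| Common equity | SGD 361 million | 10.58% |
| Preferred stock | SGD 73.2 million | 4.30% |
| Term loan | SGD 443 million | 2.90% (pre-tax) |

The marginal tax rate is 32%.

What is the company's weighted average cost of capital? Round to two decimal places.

Total capital V = 361 + 73.2 + 443 = 877.2.
Equity: weight = 361/877.2 = 0.4115; cost = 10.58%.
Preferred: weight = 73.2/877.2 = 0.0834; cost = 4.3%.
Term loan: weight = 443/877.2 = 0.5050; after-tax cost = 2.9% × (1 − 32%) = 1.9720%.
WACC = 0.4115 × 10.5800% + 0.0834 × 4.3000% + 0.5050 × 1.9720% = 5.7088%.

5.71%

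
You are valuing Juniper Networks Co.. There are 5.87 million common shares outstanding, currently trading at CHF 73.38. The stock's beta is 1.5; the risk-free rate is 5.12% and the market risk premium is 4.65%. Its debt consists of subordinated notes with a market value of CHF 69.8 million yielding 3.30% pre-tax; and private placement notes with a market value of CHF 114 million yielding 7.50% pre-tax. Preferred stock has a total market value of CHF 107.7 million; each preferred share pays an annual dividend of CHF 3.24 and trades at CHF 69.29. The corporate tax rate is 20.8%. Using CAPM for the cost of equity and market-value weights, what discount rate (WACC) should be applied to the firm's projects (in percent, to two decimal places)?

9.10%

Cost of equity via CAPM: Re = 5.12% + 1.5 × 4.65% = 12.0950%.
Cost of preferred: Rp = 3.24 / 69.29 = 4.6760%.
Market value of equity E = 73.38 × 5.87m = 430.7406m.
Total capital V = 430.7406 + 107.7 + 69.8 + 114 = 722.2406.
Equity: weight = 430.7406/722.2406 = 0.5964; cost = 12.095%.
Preferred: weight = 107.7/722.2406 = 0.1491; cost = 4.676%.
Subordinated notes: weight = 69.8/722.2406 = 0.0966; after-tax cost = 3.3% × (1 − 20.8%) = 2.6136%.
Private placement notes: weight = 114/722.2406 = 0.1578; after-tax cost = 7.5% × (1 − 20.8%) = 5.9400%.
WACC = 0.5964 × 12.0950% + 0.1491 × 4.6760% + 0.0966 × 2.6136% + 0.1578 × 5.9400% = 9.1008%.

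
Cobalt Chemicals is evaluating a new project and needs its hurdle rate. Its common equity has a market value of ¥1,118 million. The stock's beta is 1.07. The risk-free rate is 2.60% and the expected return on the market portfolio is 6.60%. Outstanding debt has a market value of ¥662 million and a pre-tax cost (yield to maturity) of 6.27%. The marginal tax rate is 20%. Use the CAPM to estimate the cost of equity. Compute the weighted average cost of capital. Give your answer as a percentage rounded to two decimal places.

Market risk premium = 6.6% − 2.6% = 4.0%.
Cost of equity via CAPM: Re = 2.6% + 1.07 × 4.0% = 6.8800%.
Total capital V = 1118 + 662 = 1780.
Equity: weight = 1118/1780 = 0.6281; cost = 6.88%.
Debt: weight = 662/1780 = 0.3719; after-tax cost = 6.27% × (1 − 20%) = 5.0160%.
WACC = 0.6281 × 6.8800% + 0.3719 × 5.0160% = 6.1868%.

6.19%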